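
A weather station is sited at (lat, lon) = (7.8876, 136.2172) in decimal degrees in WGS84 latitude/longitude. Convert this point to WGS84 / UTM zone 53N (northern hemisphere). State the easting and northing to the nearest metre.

Zone 53 central meridian λ₀ = 6×53 − 183 = 135°; Δλ = +1.2172°.
Transverse Mercator on WGS84 with k₀ = 0.9996 gives E = 634180.712 m, N = 872067.504 m.

E 634181 m, N 872068 m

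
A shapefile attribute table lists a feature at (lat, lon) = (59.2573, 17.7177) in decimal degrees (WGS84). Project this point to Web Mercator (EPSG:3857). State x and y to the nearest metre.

Web Mercator is spherical with R = a = 6378137 m.
x = R·λ = 6378137 × 0.309232201 = 1972325.342 m.
y = R·ln tan(π/4 + φ/2) = 6378137 × 1.291318819 = 8236208.338 m.

x 1972325 m, y 8236208 m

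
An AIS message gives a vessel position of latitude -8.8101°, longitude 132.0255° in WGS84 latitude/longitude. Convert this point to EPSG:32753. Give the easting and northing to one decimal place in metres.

Zone 53 central meridian λ₀ = 6×53 − 183 = 135°; Δλ = -2.9745°.
Transverse Mercator on WGS84 with k₀ = 0.9996 gives E = 172751.053 m, N = 9024840.630 m.

E 172751.1 m, N 9024840.6 m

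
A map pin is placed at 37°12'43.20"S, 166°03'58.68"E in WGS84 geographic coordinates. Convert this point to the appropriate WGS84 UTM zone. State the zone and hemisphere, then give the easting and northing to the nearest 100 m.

Longitude 166.0663° lies in the 6° band [162°, 168°), giving zone 58; latitude is south of the equator, so 58S.
Zone 58 central meridian λ₀ = 6×58 − 183 = 165°; Δλ = +1.0663°.
Transverse Mercator on WGS84 with k₀ = 0.9996 gives E = 594612.610 m, N = 5881076.893 m.

Zone 58S: E 594600 m, N 5881100 m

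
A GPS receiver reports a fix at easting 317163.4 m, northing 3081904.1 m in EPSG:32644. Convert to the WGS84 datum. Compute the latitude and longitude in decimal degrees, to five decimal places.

Zone 44N: λ₀ = 81°, k₀ = 0.9996, false easting 500000 m.
Meridian distance M = (N − FN)/k₀ = 3083137.4 m.
Inverse transverse Mercator on WGS84 gives φ = 27.84939984°, λ = 79.14320013°.

lat 27.84940°, lon 79.14320°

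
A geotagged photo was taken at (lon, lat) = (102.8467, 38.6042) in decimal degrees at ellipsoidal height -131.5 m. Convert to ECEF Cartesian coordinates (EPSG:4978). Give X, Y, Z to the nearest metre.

X -1109661 m, Y 4865831 m, Z 3957993 m

WGS84: a = 6378137 m, e² = 0.006694380; N(φ) = a/√(1−e²sin²φ) = 6386464.323 m.
X = (N+h)·cosφ·cosλ = -1109661.241 m; Y = (N+h)·cosφ·sinλ = 4865831.380 m; Z = (N(1−e²)+h)·sinφ = 3957993.163 m.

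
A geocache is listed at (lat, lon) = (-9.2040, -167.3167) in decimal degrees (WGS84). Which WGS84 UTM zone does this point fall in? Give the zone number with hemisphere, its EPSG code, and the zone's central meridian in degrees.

UTM zone = ⌊(λ + 180)/6⌋ + 1; -167.3167° ∈ [-168°, -162°) → zone 3.
Hemisphere: S (φ < 0).
Central meridian λ₀ = 6×3 − 183 = -165°.
EPSG code: 32703.

Zone 3S (EPSG:32703), central meridian -165°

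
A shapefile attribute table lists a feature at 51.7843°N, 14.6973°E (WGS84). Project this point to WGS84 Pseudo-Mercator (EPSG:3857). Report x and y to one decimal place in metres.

Web Mercator is spherical with R = a = 6378137 m.
x = R·λ = 6378137 × 0.256516276 = 1636095.952 m.
y = R·ln tan(π/4 + φ/2) = 6378137 × 1.060061535 = 6761217.701 m.

x 1636096.0 m, y 6761217.7 m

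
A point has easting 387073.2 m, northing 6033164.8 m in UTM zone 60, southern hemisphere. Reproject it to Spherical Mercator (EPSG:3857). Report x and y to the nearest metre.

x 19564356 m, y -4278518 m

Unproject from UTM 60S (λ₀ = 177°) → φ = -35.83920020°, λ = 175.74959953°.
Web Mercator (R = 6378137 m): x = 19564355.927 m, y = -4278518.065 m.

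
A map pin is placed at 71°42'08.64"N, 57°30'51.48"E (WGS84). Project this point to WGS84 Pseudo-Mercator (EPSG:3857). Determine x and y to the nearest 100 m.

x 6402500 m, y 11646800 m

Web Mercator is spherical with R = a = 6378137 m.
x = R·λ = 6378137 × 1.003813902 = 6402462.589 m.
y = R·ln tan(π/4 + φ/2) = 6378137 × 1.826054434 = 11646825.349 m.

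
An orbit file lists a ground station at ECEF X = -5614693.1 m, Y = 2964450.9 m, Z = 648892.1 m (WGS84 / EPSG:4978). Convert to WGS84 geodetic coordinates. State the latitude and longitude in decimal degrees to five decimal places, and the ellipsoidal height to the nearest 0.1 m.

lat 5.87440°, lon 152.16680°, h 4389.5 m

λ = atan2(Y, X) = 152.16680037°; p = √(X²+Y²) = 6349232.1 m.
Bowring's method on WGS84 (a = 6378137 m, b = 6356752.314 m) gives φ = 5.87439999°, h = 4389.496 m.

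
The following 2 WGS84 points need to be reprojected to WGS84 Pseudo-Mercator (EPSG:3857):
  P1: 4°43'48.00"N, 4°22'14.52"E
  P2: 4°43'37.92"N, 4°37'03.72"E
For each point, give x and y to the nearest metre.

Web Mercator: x = R·λ, y = R·ln tan(π/4+φ/2), R = 6378137 m.
P1 (4.7300°, 4.3707°) → (486544.098, 527140.291) m.
P2 (4.7272°, 4.6177°) → (514040.013, 526827.532) m.

P1: x 486544 m, y 527140 m; P2: x 514040 m, y 526828 m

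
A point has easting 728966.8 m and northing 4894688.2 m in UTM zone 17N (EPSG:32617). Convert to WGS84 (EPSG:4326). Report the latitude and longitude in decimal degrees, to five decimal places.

Zone 17N: λ₀ = -81°, k₀ = 0.9996, false easting 500000 m.
Meridian distance M = (N − FN)/k₀ = 4896646.9 m.
Inverse transverse Mercator on WGS84 gives φ = 44.16949986°, λ = -78.13600050°.

lat 44.16950°, lon -78.13600°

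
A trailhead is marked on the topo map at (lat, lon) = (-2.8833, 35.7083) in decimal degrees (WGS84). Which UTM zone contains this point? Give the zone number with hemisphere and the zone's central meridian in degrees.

Zone 36S, central meridian 33°

UTM zone = ⌊(λ + 180)/6⌋ + 1; 35.7083° ∈ [30°, 36°) → zone 36.
Hemisphere: S (φ < 0).
Central meridian λ₀ = 6×36 − 183 = 33°.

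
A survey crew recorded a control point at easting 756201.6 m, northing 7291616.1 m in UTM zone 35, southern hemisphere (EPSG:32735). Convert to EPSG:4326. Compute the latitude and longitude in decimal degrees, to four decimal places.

Zone 35S: λ₀ = 27°, k₀ = 0.9996, false easting 500000 m, false northing 10000000 m.
Meridian distance M = (N − FN)/k₀ = -2709467.7 m.
Inverse transverse Mercator on WGS84 gives φ = -24.46800013°, λ = 29.52759977°.

lat -24.4680°, lon 29.5276°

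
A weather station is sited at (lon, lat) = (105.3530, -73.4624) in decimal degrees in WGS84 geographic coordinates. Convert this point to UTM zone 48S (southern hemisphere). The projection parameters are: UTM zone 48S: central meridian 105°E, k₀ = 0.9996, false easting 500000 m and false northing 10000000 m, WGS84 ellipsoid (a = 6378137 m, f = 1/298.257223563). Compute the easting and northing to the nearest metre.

Zone 48 central meridian λ₀ = 6×48 − 183 = 105°; Δλ = +0.3530°.
Transverse Mercator on WGS84 with k₀ = 0.9996 gives E = 511215.346 m, N = 1847903.859 m.

E 511215 m, N 1847904 m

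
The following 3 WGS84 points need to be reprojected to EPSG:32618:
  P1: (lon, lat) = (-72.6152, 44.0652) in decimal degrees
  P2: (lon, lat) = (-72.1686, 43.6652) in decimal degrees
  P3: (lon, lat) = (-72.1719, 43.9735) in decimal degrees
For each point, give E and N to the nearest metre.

UTM zone 18N: λ₀ = -75°, k₀ = 0.9996.
P1 (44.0652°, -72.6152°) → (690991.598, 4881879.688) m.
P2 (43.6652°, -72.1686°) → (728282.044, 4838584.538) m.
P3 (43.9735°, -72.1719°) → (726844.731, 4872818.343) m.

P1: E 690992 m, N 4881880 m; P2: E 728282 m, N 4838585 m; P3: E 726845 m, N 4872818 m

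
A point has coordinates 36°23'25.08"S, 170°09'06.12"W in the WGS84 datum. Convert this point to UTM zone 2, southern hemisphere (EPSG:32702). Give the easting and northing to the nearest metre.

E 576078 m, N 5972426 m

Zone 2 central meridian λ₀ = 6×2 − 183 = -171°; Δλ = +0.8483°.
Transverse Mercator on WGS84 with k₀ = 0.9996 gives E = 576077.585 m, N = 5972426.014 m.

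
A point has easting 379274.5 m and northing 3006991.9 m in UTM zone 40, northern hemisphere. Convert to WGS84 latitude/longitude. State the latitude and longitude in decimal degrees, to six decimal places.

lat 27.180300°, lon 55.781300°

Zone 40N: λ₀ = 57°, k₀ = 0.9996, false easting 500000 m.
Meridian distance M = (N − FN)/k₀ = 3008195.2 m.
Inverse transverse Mercator on WGS84 gives φ = 27.18029971°, λ = 55.78129955°.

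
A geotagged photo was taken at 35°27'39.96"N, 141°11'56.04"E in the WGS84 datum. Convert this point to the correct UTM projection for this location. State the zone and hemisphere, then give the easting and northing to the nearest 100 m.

Zone 54N: E 518000 m, N 3924200 m

Longitude 141.1989° lies in the 6° band [138°, 144°), giving zone 54; latitude is north of the equator, so 54N.
Zone 54 central meridian λ₀ = 6×54 − 183 = 141°; Δλ = +0.1989°.
Transverse Mercator on WGS84 with k₀ = 0.9996 gives E = 518047.562 m, N = 3924197.425 m.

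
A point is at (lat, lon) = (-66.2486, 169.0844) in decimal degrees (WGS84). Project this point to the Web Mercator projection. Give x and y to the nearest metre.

x 18822389 m, y -9945219 m

Web Mercator is spherical with R = a = 6378137 m.
x = R·λ = 6378137 × 2.951079494 = 18822389.309 m.
y = R·ln tan(π/4 + φ/2) = 6378137 × -1.559267069 = -9945218.987 m.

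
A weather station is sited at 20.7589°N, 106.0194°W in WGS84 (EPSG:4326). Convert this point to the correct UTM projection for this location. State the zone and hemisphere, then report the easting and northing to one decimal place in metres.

Longitude -106.0194° lies in the 6° band [-108°, -102°), giving zone 13; latitude is north of the equator, so 13N.
Zone 13 central meridian λ₀ = 6×13 − 183 = -105°; Δλ = -1.0194°.
Transverse Mercator on WGS84 with k₀ = 0.9996 gives E = 393881.549 m, N = 2295799.438 m.

Zone 13N: E 393881.5 m, N 2295799.4 m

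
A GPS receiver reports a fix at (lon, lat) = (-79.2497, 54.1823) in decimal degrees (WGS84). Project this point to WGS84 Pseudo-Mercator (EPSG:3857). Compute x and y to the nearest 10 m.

Web Mercator is spherical with R = a = 6378137 m.
x = R·λ = 6378137 × -1.383168196 = -8822036.250 m.
y = R·ln tan(π/4 + φ/2) = 6378137 × 1.129602204 = 7204757.610 m.

x -8822040 m, y 7204760 m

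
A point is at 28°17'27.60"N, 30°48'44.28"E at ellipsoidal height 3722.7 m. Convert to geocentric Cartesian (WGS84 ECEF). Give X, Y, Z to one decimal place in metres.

X 4829988.0 m, Y 2880656.3 m, Z 3006705.4 m

WGS84: a = 6378137 m, e² = 0.006694380; N(φ) = a/√(1−e²sin²φ) = 6382937.972 m.
X = (N+h)·cosφ·cosλ = 4829988.030 m; Y = (N+h)·cosφ·sinλ = 2880656.252 m; Z = (N(1−e²)+h)·sinφ = 3006705.385 m.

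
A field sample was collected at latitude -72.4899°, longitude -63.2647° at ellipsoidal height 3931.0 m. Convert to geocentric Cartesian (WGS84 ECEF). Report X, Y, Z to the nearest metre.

X 866478 m, Y -1720159 m, Z -6064106 m

WGS84: a = 6378137 m, e² = 0.006694380; N(φ) = a/√(1−e²sin²φ) = 6397642.343 m.
X = (N+h)·cosφ·cosλ = 866478.196 m; Y = (N+h)·cosφ·sinλ = -1720159.129 m; Z = (N(1−e²)+h)·sinφ = -6064105.824 m.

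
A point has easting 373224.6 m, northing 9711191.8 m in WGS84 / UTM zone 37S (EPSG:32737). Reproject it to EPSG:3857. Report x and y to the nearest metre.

x 4214511 m, y -290912 m

Unproject from UTM 37S (λ₀ = 39°) → φ = -2.61239989°, λ = 37.85959964°.
Web Mercator (R = 6378137 m): x = 4214511.354 m, y = -290911.840 m.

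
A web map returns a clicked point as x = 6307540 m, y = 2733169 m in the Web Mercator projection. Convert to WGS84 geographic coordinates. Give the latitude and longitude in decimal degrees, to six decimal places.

R = 6378137 m. λ = x/R = 56.66159587°.
φ = 2·arctan(exp(y/R)) − 90° = 2·arctan(1.53499) − 90° = 23.83380038°.

lat 23.833800°, lon 56.661596°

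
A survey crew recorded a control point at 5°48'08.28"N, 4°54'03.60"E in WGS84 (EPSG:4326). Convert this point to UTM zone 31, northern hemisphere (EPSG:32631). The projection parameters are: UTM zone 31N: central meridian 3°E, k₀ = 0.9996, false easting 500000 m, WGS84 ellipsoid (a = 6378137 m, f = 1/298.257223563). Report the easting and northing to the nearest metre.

E 710495 m, N 641704 m

Zone 31 central meridian λ₀ = 6×31 − 183 = 3°; Δλ = +1.9010°.
Transverse Mercator on WGS84 with k₀ = 0.9996 gives E = 710495.232 m, N = 641703.581 m.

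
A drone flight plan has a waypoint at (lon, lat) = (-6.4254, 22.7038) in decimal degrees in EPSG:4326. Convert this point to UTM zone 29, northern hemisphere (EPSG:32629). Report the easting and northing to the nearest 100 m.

E 764500 m, N 2513000 m

Zone 29 central meridian λ₀ = 6×29 − 183 = -9°; Δλ = +2.5746°.
Transverse Mercator on WGS84 with k₀ = 0.9996 gives E = 764484.040 m, N = 2513025.720 m.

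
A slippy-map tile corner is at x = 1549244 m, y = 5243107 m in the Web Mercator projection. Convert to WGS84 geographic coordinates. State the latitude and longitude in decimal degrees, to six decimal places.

lat 42.545902°, lon 13.917096°

R = 6378137 m. λ = x/R = 13.91709564°.
φ = 2·arctan(exp(y/R)) − 90° = 2·arctan(2.27514) − 90° = 42.54590235°.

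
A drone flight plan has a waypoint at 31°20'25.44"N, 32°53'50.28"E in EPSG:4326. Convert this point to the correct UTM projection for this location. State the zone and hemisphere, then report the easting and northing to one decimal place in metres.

Zone 36N: E 490230.6 m, N 3467332.4 m

Longitude 32.8973° lies in the 6° band [30°, 36°), giving zone 36; latitude is north of the equator, so 36N.
Zone 36 central meridian λ₀ = 6×36 − 183 = 33°; Δλ = -0.1027°.
Transverse Mercator on WGS84 with k₀ = 0.9996 gives E = 490230.633 m, N = 3467332.355 m.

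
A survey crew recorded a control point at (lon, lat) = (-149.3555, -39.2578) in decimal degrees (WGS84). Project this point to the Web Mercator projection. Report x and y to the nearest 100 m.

Web Mercator is spherical with R = a = 6378137 m.
x = R·λ = 6378137 × -2.606745231 = -16626178.207 m.
y = R·ln tan(π/4 + φ/2) = 6378137 × -0.746090398 = -4758666.774 m.

x -16626200 m, y -4758700 m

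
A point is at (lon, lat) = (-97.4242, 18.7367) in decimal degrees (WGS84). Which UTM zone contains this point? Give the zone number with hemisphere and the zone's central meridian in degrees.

Zone 14N, central meridian -99°

UTM zone = ⌊(λ + 180)/6⌋ + 1; -97.4242° ∈ [-102°, -96°) → zone 14.
Hemisphere: N (φ ≥ 0).
Central meridian λ₀ = 6×14 − 183 = -99°.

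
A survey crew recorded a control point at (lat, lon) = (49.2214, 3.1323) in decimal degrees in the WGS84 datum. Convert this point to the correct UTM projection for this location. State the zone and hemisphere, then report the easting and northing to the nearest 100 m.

Zone 31N: E 509600 m, N 5452100 m

Longitude 3.1323° lies in the 6° band [0°, 6°), giving zone 31; latitude is north of the equator, so 31N.
Zone 31 central meridian λ₀ = 6×31 − 183 = 3°; Δλ = +0.1323°.
Transverse Mercator on WGS84 with k₀ = 0.9996 gives E = 509633.791 m, N = 5452076.665 m.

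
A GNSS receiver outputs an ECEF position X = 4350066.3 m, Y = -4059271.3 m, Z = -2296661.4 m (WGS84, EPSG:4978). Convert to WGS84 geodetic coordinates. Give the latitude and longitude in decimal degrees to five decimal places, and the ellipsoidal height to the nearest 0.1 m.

λ = atan2(Y, X) = -43.01950038°; p = √(X²+Y²) = 5949853.8 m.
Bowring's method on WGS84 (a = 6378137 m, b = 6356752.314 m) gives φ = -21.23630002°, h = 2376.230 m.

lat -21.23630°, lon -43.01950°, h 2376.2 m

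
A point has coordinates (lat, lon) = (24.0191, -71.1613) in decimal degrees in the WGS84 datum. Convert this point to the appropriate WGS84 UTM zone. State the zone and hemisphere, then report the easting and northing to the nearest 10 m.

Longitude -71.1613° lies in the 6° band [-72°, -66°), giving zone 19; latitude is north of the equator, so 19N.
Zone 19 central meridian λ₀ = 6×19 − 183 = -69°; Δλ = -2.1613°.
Transverse Mercator on WGS84 with k₀ = 0.9996 gives E = 280169.210 m, N = 2658029.394 m.

Zone 19N: E 280170 m, N 2658030 m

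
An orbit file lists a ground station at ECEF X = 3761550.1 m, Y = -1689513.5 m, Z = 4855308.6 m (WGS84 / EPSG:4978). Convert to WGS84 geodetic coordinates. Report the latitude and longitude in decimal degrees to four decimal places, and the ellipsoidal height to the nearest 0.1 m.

lat 49.8488°, lon -24.1874°, h 4378.5 m

λ = atan2(Y, X) = -24.18740053°; p = √(X²+Y²) = 4123556.1 m.
Bowring's method on WGS84 (a = 6378137 m, b = 6356752.314 m) gives φ = 49.84880027°, h = 4378.495 m.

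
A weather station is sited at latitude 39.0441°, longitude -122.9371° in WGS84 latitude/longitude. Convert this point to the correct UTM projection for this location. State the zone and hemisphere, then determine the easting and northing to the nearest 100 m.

Longitude -122.9371° lies in the 6° band [-126°, -120°), giving zone 10; latitude is north of the equator, so 10N.
Zone 10 central meridian λ₀ = 6×10 − 183 = -123°; Δλ = +0.0629°.
Transverse Mercator on WGS84 with k₀ = 0.9996 gives E = 505443.239 m, N = 4321672.308 m.

Zone 10N: E 505400 m, N 4321700 m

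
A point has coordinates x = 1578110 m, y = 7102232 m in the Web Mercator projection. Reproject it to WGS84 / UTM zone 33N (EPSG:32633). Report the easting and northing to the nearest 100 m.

Web Mercator inverse (R = 6378137 m) → φ = 53.63980145°, λ = 14.17640333°.
UTM 33N forward: E = 445549.201 m, N = 5943762.174 m.

E 445500 m, N 5943800 m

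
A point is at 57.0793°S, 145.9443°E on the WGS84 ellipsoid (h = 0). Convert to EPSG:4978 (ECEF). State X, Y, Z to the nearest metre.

WGS84: a = 6378137 m, e² = 0.006694380; N(φ) = a/√(1−e²sin²φ) = 6393233.501 m.
X = (N+h)·cosφ·cosλ = -2878667.320 m; Y = (N+h)·cosφ·sinλ = 1945759.996 m; Z = (N(1−e²)+h)·sinφ = -5330704.623 m.

X -2878667 m, Y 1945760 m, Z -5330705 m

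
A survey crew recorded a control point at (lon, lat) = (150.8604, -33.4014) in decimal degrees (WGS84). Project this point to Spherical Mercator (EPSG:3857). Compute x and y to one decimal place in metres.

x 16793702.9 m, y -3948705.1 m

Web Mercator is spherical with R = a = 6378137 m.
x = R·λ = 6378137 × 2.633010691 = 16793702.909 m.
y = R·ln tan(π/4 + φ/2) = 6378137 × -0.619100077 = -3948705.106 m.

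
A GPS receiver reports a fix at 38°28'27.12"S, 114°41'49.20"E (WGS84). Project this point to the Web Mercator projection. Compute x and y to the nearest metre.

x 12768012 m, y -4646633 m

Web Mercator is spherical with R = a = 6378137 m.
x = R·λ = 6378137 × 2.001840292 = 12768011.636 m.
y = R·ln tan(π/4 + φ/2) = 6378137 × -0.728525063 = -4646632.659 m.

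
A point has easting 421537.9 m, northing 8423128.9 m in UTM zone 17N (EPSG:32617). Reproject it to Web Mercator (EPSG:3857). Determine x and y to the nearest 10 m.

x -9337620 m, y 13319660 m

Unproject from UTM 17N (λ₀ = -81°) → φ = 75.87480023°, λ = -83.88130042°.
Web Mercator (R = 6378137 m): x = -9337623.650 m, y = 13319660.500 m.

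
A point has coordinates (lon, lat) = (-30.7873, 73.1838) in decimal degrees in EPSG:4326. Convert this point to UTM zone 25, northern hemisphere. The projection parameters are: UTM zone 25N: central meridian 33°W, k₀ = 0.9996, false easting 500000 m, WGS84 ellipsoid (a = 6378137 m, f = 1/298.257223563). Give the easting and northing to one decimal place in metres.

Zone 25 central meridian λ₀ = 6×25 − 183 = -33°; Δλ = +2.2127°.
Transverse Mercator on WGS84 with k₀ = 0.9996 gives E = 571436.198 m, N = 8122304.004 m.

E 571436.2 m, N 8122304.0 m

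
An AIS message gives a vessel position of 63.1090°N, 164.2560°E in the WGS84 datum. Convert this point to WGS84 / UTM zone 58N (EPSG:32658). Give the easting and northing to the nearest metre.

Zone 58 central meridian λ₀ = 6×58 − 183 = 165°; Δλ = -0.7440°.
Transverse Mercator on WGS84 with k₀ = 0.9996 gives E = 462455.702 m, N = 6997951.178 m.

E 462456 m, N 6997951 m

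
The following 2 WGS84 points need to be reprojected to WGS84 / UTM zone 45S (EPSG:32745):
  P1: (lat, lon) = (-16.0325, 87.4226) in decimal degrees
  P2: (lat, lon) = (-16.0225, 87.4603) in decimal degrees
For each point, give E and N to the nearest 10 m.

P1: E 545210 m, N 8227420 m; P2: E 549240 m, N 8228520 m

UTM zone 45S: λ₀ = 87°, k₀ = 0.9996.
P1 (-16.0325°, 87.4226°) → (545207.672, 8227423.604) m.
P2 (-16.0225°, 87.4603°) → (549243.157, 8228521.199) m.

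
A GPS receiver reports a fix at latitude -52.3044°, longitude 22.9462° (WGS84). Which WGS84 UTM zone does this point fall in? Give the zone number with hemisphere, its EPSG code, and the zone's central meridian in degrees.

Zone 34S (EPSG:32734), central meridian 21°

UTM zone = ⌊(λ + 180)/6⌋ + 1; 22.9462° ∈ [18°, 24°) → zone 34.
Hemisphere: S (φ < 0).
Central meridian λ₀ = 6×34 − 183 = 21°.
EPSG code: 32734.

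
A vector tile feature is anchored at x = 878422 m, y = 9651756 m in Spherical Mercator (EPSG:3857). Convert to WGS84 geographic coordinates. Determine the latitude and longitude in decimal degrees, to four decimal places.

lat 65.1642°, lon 7.8910°

R = 6378137 m. λ = x/R = 7.89099909°.
φ = 2·arctan(exp(y/R)) − 90° = 2·arctan(4.54150) − 90° = 65.16419993°.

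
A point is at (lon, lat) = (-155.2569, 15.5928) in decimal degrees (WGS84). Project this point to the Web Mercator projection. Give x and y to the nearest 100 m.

x -17283100 m, y 1757600 m

Web Mercator is spherical with R = a = 6378137 m.
x = R·λ = 6378137 × -2.709744091 = -17283119.050 m.
y = R·ln tan(π/4 + φ/2) = 6378137 × 0.275568605 = 1757614.313 m.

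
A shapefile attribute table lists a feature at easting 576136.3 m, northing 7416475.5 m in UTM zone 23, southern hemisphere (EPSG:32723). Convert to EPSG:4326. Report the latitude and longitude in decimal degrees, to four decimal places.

lat -23.3596°, lon -44.2551°

Zone 23S: λ₀ = -45°, k₀ = 0.9996, false easting 500000 m, false northing 10000000 m.
Meridian distance M = (N − FN)/k₀ = -2584558.3 m.
Inverse transverse Mercator on WGS84 gives φ = -23.35959972°, λ = -44.25509955°.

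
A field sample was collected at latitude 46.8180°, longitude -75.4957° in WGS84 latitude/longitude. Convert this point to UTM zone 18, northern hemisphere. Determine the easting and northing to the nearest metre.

E 462186 m, N 5185059 m

Zone 18 central meridian λ₀ = 6×18 − 183 = -75°; Δλ = -0.4957°.
Transverse Mercator on WGS84 with k₀ = 0.9996 gives E = 462186.372 m, N = 5185058.710 m.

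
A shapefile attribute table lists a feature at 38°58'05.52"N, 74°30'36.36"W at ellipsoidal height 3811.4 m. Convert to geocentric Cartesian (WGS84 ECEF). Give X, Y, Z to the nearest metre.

X 1326933 m, Y -4788043 m, Z 3991970 m

WGS84: a = 6378137 m, e² = 0.006694380; N(φ) = a/√(1−e²sin²φ) = 6386597.297 m.
X = (N+h)·cosφ·cosλ = 1326932.964 m; Y = (N+h)·cosφ·sinλ = -4788043.070 m; Z = (N(1−e²)+h)·sinφ = 3991969.809 m.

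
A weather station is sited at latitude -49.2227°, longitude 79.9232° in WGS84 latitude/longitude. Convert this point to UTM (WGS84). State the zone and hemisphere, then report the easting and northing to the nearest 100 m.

Zone 44S: E 421600 m, N 4547200 m

Longitude 79.9232° lies in the 6° band [78°, 84°), giving zone 44; latitude is south of the equator, so 44S.
Zone 44 central meridian λ₀ = 6×44 − 183 = 81°; Δλ = -1.0768°.
Transverse Mercator on WGS84 with k₀ = 0.9996 gives E = 421592.542 m, N = 4547229.274 m.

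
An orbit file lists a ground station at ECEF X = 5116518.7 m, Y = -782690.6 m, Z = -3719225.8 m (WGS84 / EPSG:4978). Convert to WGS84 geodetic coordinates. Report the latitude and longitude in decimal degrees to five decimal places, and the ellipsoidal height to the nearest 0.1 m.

lat -35.88150°, lon -8.69730°, h 2865.4 m

λ = atan2(Y, X) = -8.69729970°; p = √(X²+Y²) = 5176037.9 m.
Bowring's method on WGS84 (a = 6378137 m, b = 6356752.314 m) gives φ = -35.88150039°, h = 2865.402 m.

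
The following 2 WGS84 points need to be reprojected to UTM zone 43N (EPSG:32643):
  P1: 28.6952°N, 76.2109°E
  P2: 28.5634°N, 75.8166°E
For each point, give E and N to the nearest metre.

P1: E 618291 m, N 3174817 m; P2: E 579870 m, N 3159888 m

UTM zone 43N: λ₀ = 75°, k₀ = 0.9996.
P1 (28.6952°, 76.2109°) → (618290.691, 3174817.392) m.
P2 (28.5634°, 75.8166°) → (579870.184, 3159887.794) m.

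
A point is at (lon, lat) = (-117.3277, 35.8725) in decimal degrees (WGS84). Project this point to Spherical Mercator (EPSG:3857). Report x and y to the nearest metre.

Web Mercator is spherical with R = a = 6378137 m.
x = R·λ = 6378137 × -2.047754669 = -13060859.820 m.
y = R·ln tan(π/4 + φ/2) = 6378137 × 0.671527081 = 4283091.721 m.

x -13060860 m, y 4283092 m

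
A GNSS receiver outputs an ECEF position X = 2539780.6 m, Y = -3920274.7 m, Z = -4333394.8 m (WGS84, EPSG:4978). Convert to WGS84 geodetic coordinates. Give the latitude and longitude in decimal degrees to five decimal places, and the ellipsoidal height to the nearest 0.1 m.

λ = atan2(Y, X) = -57.06250035°; p = √(X²+Y²) = 4671085.4 m.
Bowring's method on WGS84 (a = 6378137 m, b = 6356752.314 m) gives φ = -43.04409970°, h = 3386.213 m.

lat -43.04410°, lon -57.06250°, h 3386.2 m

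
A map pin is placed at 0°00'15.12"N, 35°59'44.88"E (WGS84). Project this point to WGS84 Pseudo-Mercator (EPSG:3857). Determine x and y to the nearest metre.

x 4007034 m, y 468 m

Web Mercator is spherical with R = a = 6378137 m.
x = R·λ = 6378137 × 0.628245227 = 4007034.127 m.
y = R·ln tan(π/4 + φ/2) = 6378137 × 0.000073304 = 467.542 m.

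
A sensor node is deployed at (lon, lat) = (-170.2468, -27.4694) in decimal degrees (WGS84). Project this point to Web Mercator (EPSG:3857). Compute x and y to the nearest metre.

Web Mercator is spherical with R = a = 6378137 m.
x = R·λ = 6378137 × -2.971367201 = -18951787.085 m.
y = R·ln tan(π/4 + φ/2) = 6378137 × -0.498929465 = -3182240.480 m.

x -18951787 m, y -3182240 m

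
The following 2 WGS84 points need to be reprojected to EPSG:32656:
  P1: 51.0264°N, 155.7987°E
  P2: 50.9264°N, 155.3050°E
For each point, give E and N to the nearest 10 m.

P1: E 696260 m, N 5656490 m; P2: E 661990 m, N 5644170 m

UTM zone 56N: λ₀ = 153°, k₀ = 0.9996.
P1 (51.0264°, 155.7987°) → (696255.944, 5656488.422) m.
P2 (50.9264°, 155.3050°) → (661987.737, 5644170.550) m.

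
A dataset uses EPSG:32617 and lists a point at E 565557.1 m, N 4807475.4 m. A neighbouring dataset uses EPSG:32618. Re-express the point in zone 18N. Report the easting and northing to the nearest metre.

UTM 17N → geographic: φ = 43.41730023°, λ = -80.19020059°.
UTM 18N (λ₀ = -75°) forward: E = 79797.340 m, N = 4820256.503 m.

E 79797 m, N 4820257 m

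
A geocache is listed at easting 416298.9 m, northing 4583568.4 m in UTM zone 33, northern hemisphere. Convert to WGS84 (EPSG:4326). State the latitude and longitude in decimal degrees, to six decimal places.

Zone 33N: λ₀ = 15°, k₀ = 0.9996, false easting 500000 m.
Meridian distance M = (N − FN)/k₀ = 4585402.6 m.
Inverse transverse Mercator on WGS84 gives φ = 41.39930018°, λ = 13.99870053°.

lat 41.399300°, lon 13.998701°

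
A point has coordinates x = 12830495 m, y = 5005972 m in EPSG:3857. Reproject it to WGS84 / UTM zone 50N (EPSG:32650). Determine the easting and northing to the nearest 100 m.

Web Mercator inverse (R = 6378137 m) → φ = 40.95680163°, λ = 115.25829761°.
UTM 50N forward: E = 353421.346 m, N = 4535422.247 m.

E 353400 m, N 4535400 m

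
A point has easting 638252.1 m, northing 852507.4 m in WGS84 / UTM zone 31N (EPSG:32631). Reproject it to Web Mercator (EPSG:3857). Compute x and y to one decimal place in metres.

Unproject from UTM 31N (λ₀ = 3°) → φ = 7.71059998°, λ = 4.25360021°.
Web Mercator (R = 6378137 m): x = 473508.610 m, y = 860942.688 m.

x 473508.6 m, y 860942.7 m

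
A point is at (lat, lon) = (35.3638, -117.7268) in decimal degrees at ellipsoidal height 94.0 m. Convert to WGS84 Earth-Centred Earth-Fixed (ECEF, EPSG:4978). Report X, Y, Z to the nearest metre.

WGS84: a = 6378137 m, e² = 0.006694380; N(φ) = a/√(1−e²sin²φ) = 6385300.272 m.
X = (N+h)·cosφ·cosλ = -2422704.244 m; Y = (N+h)·cosφ·sinλ = -4609331.779 m; Z = (N(1−e²)+h)·sinφ = 3670909.713 m.

X -2422704 m, Y -4609332 m, Z 3670910 m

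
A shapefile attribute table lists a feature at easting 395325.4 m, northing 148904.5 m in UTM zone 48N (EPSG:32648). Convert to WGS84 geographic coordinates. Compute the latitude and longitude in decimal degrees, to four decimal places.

Zone 48N: λ₀ = 105°, k₀ = 0.9996, false easting 500000 m.
Meridian distance M = (N − FN)/k₀ = 148964.1 m.
Inverse transverse Mercator on WGS84 gives φ = 1.34700043°, λ = 104.05910005°.

lat 1.3470°, lon 104.0591°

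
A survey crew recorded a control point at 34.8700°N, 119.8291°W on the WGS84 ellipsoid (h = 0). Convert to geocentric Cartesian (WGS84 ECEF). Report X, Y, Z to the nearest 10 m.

WGS84: a = 6378137 m, e² = 0.006694380; N(φ) = a/√(1−e²sin²φ) = 6385126.545 m.
X = (N+h)·cosφ·cosλ = -2605798.853 m; Y = (N+h)·cosφ·sinλ = -4544627.526 m; Z = (N(1−e²)+h)·sinφ = 3626043.626 m.

X -2605800 m, Y -4544630 m, Z 3626040 m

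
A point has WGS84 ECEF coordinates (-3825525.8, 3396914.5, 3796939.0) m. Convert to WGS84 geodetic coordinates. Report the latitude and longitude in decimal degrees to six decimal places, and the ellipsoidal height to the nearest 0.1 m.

lat 36.765900°, lon 138.396200°, h 544.3 m

λ = atan2(Y, X) = 138.39619985°; p = √(X²+Y²) = 5116021.5 m.
Bowring's method on WGS84 (a = 6378137 m, b = 6356752.314 m) gives φ = 36.76589979°, h = 544.275 m.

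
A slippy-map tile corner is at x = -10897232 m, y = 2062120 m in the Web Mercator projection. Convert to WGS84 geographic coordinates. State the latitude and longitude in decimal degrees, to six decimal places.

lat 18.209801°, lon -97.891501°

R = 6378137 m. λ = x/R = -97.89150060°.
φ = 2·arctan(exp(y/R)) − 90° = 2·arctan(1.38169) − 90° = 18.20980051°.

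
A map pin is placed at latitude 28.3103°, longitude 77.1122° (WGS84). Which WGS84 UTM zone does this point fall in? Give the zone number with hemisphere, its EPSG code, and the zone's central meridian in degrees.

Zone 43N (EPSG:32643), central meridian 75°

UTM zone = ⌊(λ + 180)/6⌋ + 1; 77.1122° ∈ [72°, 78°) → zone 43.
Hemisphere: N (φ ≥ 0).
Central meridian λ₀ = 6×43 − 183 = 75°.
EPSG code: 32643.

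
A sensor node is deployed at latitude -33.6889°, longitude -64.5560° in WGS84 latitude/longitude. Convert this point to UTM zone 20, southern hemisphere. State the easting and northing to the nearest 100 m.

Zone 20 central meridian λ₀ = 6×20 − 183 = -63°; Δλ = -1.5560°.
Transverse Mercator on WGS84 with k₀ = 0.9996 gives E = 355778.188 m, N = 6271250.882 m.

E 355800 m, N 6271300 m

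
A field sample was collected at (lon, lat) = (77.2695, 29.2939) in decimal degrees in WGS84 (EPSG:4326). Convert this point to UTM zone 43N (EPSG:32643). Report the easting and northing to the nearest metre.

E 720451 m, N 3242685 m

Zone 43 central meridian λ₀ = 6×43 − 183 = 75°; Δλ = +2.2695°.
Transverse Mercator on WGS84 with k₀ = 0.9996 gives E = 720451.213 m, N = 3242684.913 m.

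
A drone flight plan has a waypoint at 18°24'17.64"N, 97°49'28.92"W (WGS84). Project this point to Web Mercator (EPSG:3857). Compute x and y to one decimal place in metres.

Web Mercator is spherical with R = a = 6378137 m.
x = R·λ = 6378137 × -1.707363105 = -10889795.791 m.
y = R·ln tan(π/4 + φ/2) = 6378137 × 0.326897379 = 2084996.267 m.

x -10889795.8 m, y 2084996.3 m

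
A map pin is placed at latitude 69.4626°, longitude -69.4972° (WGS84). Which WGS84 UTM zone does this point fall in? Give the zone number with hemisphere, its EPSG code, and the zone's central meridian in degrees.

UTM zone = ⌊(λ + 180)/6⌋ + 1; -69.4972° ∈ [-72°, -66°) → zone 19.
Hemisphere: N (φ ≥ 0).
Central meridian λ₀ = 6×19 − 183 = -69°.
EPSG code: 32619.

Zone 19N (EPSG:32619), central meridian -69°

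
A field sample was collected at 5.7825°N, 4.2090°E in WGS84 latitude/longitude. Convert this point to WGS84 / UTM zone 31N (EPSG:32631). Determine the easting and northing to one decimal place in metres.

Zone 31 central meridian λ₀ = 6×31 − 183 = 3°; Δλ = +1.2090°.
Transverse Mercator on WGS84 with k₀ = 0.9996 gives E = 633861.217 m, N = 639304.048 m.

E 633861.2 m, N 639304.0 m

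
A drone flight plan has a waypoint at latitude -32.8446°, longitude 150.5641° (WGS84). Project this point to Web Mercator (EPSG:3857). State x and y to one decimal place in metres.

x 16760718.9 m, y -3874695.3 m

Web Mercator is spherical with R = a = 6378137 m.
x = R·λ = 6378137 × 2.627839280 = 16760718.944 m.
y = R·ln tan(π/4 + φ/2) = 6378137 × -0.607496410 = -3874695.331 m.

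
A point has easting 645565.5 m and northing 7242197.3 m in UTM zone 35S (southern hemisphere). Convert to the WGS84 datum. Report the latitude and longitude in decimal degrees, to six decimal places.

Zone 35S: λ₀ = 27°, k₀ = 0.9996, false easting 500000 m, false northing 10000000 m.
Meridian distance M = (N − FN)/k₀ = -2758906.3 m.
Inverse transverse Mercator on WGS84 gives φ = -24.92850041°, λ = 28.44160018°.

lat -24.928500°, lon 28.441600°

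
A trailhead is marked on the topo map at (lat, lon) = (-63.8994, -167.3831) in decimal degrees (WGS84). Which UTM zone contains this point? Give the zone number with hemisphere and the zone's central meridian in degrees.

Zone 3S, central meridian -165°

UTM zone = ⌊(λ + 180)/6⌋ + 1; -167.3831° ∈ [-168°, -162°) → zone 3.
Hemisphere: S (φ < 0).
Central meridian λ₀ = 6×3 − 183 = -165°.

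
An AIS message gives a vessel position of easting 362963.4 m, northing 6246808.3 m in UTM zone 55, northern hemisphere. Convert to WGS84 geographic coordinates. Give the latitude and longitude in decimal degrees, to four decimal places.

lat 56.3461°, lon 144.7827°

Zone 55N: λ₀ = 147°, k₀ = 0.9996, false easting 500000 m.
Meridian distance M = (N − FN)/k₀ = 6249308.0 m.
Inverse transverse Mercator on WGS84 gives φ = 56.34609994°, λ = 144.78269980°.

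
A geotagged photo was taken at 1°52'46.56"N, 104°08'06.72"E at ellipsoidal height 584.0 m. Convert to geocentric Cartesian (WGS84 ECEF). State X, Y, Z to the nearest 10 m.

WGS84: a = 6378137 m, e² = 0.006694380; N(φ) = a/√(1−e²sin²φ) = 6378159.967 m.
X = (N+h)·cosφ·cosλ = -1556920.106 m; Y = (N+h)·cosφ·sinλ = 6182281.294 m; Z = (N(1−e²)+h)·sinφ = 207818.036 m.

X -1556920 m, Y 6182280 m, Z 207820 m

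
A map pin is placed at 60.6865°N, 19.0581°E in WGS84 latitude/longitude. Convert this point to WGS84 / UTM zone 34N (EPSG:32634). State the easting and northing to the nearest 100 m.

E 393900 m, N 6729400 m

Zone 34 central meridian λ₀ = 6×34 − 183 = 21°; Δλ = -1.9419°.
Transverse Mercator on WGS84 with k₀ = 0.9996 gives E = 393947.773 m, N = 6729436.406 m.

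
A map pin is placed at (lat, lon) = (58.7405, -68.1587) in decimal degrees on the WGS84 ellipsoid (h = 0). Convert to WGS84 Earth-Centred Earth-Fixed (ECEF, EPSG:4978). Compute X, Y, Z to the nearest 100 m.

WGS84: a = 6378137 m, e² = 0.006694380; N(φ) = a/√(1−e²sin²φ) = 6393794.645 m.
X = (N+h)·cosφ·cosλ = 1234357.771 m; Y = (N+h)·cosφ·sinλ = -3079674.707 m; Z = (N(1−e²)+h)·sinφ = 5428992.222 m.

X 1234400 m, Y -3079700 m, Z 5429000 m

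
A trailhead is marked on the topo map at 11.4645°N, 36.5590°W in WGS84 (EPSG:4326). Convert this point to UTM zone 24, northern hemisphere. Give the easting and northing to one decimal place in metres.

E 766312.7 m, N 1268468.3 m

Zone 24 central meridian λ₀ = 6×24 − 183 = -39°; Δλ = +2.4410°.
Transverse Mercator on WGS84 with k₀ = 0.9996 gives E = 766312.704 m, N = 1268468.270 m.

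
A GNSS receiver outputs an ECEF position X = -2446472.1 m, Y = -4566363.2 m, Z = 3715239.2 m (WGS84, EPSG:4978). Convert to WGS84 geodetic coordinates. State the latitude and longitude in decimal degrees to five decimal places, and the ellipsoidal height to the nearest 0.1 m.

lat 35.82920°, lon -118.18060°, h 4093.5 m

λ = atan2(Y, X) = -118.18059942°; p = √(X²+Y²) = 5180434.2 m.
Bowring's method on WGS84 (a = 6378137 m, b = 6356752.314 m) gives φ = 35.82919995°, h = 4093.502 m.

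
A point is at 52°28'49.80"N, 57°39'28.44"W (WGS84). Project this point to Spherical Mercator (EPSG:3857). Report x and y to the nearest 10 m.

Web Mercator is spherical with R = a = 6378137 m.
x = R·λ = 6378137 × -1.006320195 = -6418448.068 m.
y = R·ln tan(π/4 + φ/2) = 6378137 × 1.079857128 = 6887476.700 m.

x -6418450 m, y 6887480 m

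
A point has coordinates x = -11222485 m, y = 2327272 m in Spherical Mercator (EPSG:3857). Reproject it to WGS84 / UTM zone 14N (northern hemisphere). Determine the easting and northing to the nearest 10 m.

E 310850 m, N 2263120 m

Web Mercator inverse (R = 6378137 m) → φ = 20.45720063°, λ = -100.81329801°.
UTM 14N forward: E = 310849.176 m, N = 2263122.808 m.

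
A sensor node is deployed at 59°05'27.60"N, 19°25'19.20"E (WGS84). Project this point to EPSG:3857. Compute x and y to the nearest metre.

x 2162047 m, y 8200082 m

Web Mercator is spherical with R = a = 6378137 m.
x = R·λ = 6378137 × 0.338977847 = 2162047.150 m.
y = R·ln tan(π/4 + φ/2) = 6378137 × 1.285654655 = 8200081.527 m.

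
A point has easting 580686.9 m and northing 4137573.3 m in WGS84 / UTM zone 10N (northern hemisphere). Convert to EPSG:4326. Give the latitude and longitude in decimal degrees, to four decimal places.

Zone 10N: λ₀ = -123°, k₀ = 0.9996, false easting 500000 m.
Meridian distance M = (N − FN)/k₀ = 4139229.0 m.
Inverse transverse Mercator on WGS84 gives φ = 37.38139993°, λ = -122.08859952°.

lat 37.3814°, lon -122.0886°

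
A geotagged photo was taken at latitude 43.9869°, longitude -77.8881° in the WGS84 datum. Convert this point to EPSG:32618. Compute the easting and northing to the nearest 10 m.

E 268390 m, N 4874470 m

Zone 18 central meridian λ₀ = 6×18 − 183 = -75°; Δλ = -2.8881°.
Transverse Mercator on WGS84 with k₀ = 0.9996 gives E = 268394.602 m, N = 4874473.547 m.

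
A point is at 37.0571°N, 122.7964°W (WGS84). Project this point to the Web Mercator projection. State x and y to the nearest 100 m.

x -13669600 m, y 4447100 m

Web Mercator is spherical with R = a = 6378137 m.
x = R·λ = 6378137 × -2.143201490 = -13669632.719 m.
y = R·ln tan(π/4 + φ/2) = 6378137 × 0.697236322 = 4447068.782 m.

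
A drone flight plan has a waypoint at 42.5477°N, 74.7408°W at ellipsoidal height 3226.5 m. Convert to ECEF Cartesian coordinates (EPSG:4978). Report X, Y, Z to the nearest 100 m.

X 1239200 m, Y -4542500 m, Z 4292800 m

WGS84: a = 6378137 m, e² = 0.006694380; N(φ) = a/√(1−e²sin²φ) = 6387921.256 m.
X = (N+h)·cosφ·cosλ = 1239199.274 m; Y = (N+h)·cosφ·sinλ = -4542455.984 m; Z = (N(1−e²)+h)·sinφ = 4292801.609 m.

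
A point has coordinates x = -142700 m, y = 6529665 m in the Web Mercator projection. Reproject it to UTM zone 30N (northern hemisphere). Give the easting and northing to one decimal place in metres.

E 621900.1 m, N 5593311.7 m

Web Mercator inverse (R = 6378137 m) → φ = 50.47910179°, λ = -1.28189591°.
UTM 30N forward: E = 621900.072 m, N = 5593311.693 m.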